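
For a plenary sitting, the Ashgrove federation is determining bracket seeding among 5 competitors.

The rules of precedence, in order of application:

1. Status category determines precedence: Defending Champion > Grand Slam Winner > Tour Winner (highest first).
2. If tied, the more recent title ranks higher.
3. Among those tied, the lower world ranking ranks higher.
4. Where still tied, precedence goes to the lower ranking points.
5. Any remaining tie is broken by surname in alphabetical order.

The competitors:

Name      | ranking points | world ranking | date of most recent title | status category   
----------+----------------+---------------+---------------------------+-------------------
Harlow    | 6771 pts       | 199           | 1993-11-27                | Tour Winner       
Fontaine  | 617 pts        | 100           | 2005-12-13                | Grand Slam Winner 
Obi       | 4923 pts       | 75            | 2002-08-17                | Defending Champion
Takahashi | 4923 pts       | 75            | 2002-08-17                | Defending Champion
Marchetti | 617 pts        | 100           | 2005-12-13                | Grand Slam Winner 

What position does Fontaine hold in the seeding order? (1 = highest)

3

By status category: Obi and Takahashi (Defending Champion); then Fontaine and Marchetti (Grand Slam Winner); then Harlow (Tour Winner).
Obi and Takahashi both have date of most recent title 2002-08-17, so the next rule applies.
Obi and Takahashi both have world ranking 75, so the next rule applies.
Obi and Takahashi both have ranking points 4923 pts, so the next rule applies.
Among Obi and Takahashi, alphabetically by surname: Obi before Takahashi.
Fontaine and Marchetti both have date of most recent title 2005-12-13, so the next rule applies.
Fontaine and Marchetti both have world ranking 100, so the next rule applies.
Fontaine and Marchetti both have ranking points 617 pts, so the next rule applies.
Among Fontaine and Marchetti, alphabetically by surname: Fontaine before Marchetti.
Order: Obi, Takahashi, Fontaine, Marchetti, Harlow. So position 3.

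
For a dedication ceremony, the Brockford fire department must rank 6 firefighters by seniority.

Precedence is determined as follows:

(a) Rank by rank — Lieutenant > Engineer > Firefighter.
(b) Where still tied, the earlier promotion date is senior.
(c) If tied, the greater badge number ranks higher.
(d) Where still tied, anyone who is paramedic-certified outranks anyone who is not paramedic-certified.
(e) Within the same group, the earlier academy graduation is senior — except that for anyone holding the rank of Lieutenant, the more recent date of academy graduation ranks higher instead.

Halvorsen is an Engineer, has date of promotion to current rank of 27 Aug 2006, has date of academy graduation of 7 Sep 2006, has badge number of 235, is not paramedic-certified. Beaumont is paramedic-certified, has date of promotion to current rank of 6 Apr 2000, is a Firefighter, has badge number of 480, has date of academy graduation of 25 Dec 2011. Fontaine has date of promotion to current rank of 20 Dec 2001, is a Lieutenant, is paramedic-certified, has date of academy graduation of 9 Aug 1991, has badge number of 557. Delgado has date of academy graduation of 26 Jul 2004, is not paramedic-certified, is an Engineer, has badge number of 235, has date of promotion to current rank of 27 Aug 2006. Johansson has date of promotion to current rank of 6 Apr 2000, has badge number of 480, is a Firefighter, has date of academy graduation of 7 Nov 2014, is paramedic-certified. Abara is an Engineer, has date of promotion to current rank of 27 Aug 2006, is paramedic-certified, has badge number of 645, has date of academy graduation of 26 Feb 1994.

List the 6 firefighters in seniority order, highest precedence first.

By rank: Fontaine (Lieutenant); then Abara, Delgado and Halvorsen (Engineer); then Beaumont and Johansson (Firefighter).
Abara, Delgado and Halvorsen all have date of promotion to current rank 27 Aug 2006, so the next rule applies.
Among Abara, Delgado and Halvorsen, by badge number (higher first): Abara (645) before Delgado and Halvorsen (235).
Delgado and Halvorsen are each not paramedic-certified, so the next rule applies.
Among Delgado and Halvorsen, by date of academy graduation (earlier first): Delgado (26 Jul 2004) before Halvorsen (7 Sep 2006).
Beaumont and Johansson both have date of promotion to current rank 6 Apr 2000, so the next rule applies.
Beaumont and Johansson both have badge number 480, so the next rule applies.
Beaumont and Johansson are each paramedic-certified, so the next rule applies.
Among Beaumont and Johansson, by date of academy graduation (earlier first): Beaumont (25 Dec 2011) before Johansson (7 Nov 2014).
Full order: Fontaine, Abara, Delgado, Halvorsen, Beaumont, Johansson.

Fontaine, Abara, Delgado, Halvorsen, Beaumont, Johansson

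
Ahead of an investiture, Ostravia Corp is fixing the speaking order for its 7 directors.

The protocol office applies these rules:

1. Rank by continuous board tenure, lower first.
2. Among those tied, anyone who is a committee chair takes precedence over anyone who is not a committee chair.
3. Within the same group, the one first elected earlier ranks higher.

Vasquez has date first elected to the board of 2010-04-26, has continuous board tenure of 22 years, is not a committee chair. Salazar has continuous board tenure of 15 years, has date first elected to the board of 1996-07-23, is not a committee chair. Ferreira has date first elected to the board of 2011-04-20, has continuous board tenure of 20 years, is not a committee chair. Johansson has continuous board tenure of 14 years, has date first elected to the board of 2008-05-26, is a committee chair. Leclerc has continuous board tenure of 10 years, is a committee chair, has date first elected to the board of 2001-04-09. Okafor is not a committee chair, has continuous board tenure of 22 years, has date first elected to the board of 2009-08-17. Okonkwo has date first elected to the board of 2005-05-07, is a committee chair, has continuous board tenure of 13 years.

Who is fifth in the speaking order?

By continuous board tenure (lower first): Leclerc (10 years); then Okonkwo (13 years); then Johansson (14 years); then Salazar (15 years); then Ferreira (20 years); then Okafor and Vasquez (both 22 years).
Okafor and Vasquez are each not a committee chair, so the next rule applies.
Among Okafor and Vasquez, by date first elected to the board (earlier first): Okafor (2009-08-17) before Vasquez (2010-04-26).
Order: Leclerc, Okonkwo, Johansson, Salazar, Ferreira, Okafor, Vasquez.

Ferreira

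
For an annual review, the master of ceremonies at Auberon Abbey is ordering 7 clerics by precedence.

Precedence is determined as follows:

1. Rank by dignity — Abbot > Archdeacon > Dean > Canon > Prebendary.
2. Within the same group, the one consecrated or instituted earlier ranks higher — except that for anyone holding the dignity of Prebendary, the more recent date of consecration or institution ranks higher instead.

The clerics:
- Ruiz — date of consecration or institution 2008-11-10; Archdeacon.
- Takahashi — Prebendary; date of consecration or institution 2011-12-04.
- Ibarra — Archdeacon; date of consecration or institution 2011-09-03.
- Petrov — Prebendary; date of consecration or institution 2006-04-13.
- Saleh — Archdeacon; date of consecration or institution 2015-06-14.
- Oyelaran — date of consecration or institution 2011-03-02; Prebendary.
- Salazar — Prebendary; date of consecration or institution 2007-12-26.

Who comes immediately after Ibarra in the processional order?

By dignity: Ruiz, Ibarra and Saleh (Archdeacon); then Takahashi, Oyelaran, Salazar and Petrov (Prebendary).
Among Ruiz, Ibarra and Saleh, by date of consecration or institution (earlier first): Ruiz (2008-11-10) before Ibarra (2011-09-03) before Saleh (2015-06-14).
Among Takahashi, Oyelaran, Salazar and Petrov, by date of consecration or institution (later first) (reversed rule for this group): Takahashi (2011-12-04) before Oyelaran (2011-03-02) before Salazar (2007-12-26) before Petrov (2006-04-13).
Order: Ruiz, Ibarra, Saleh, Takahashi, Oyelaran, Salazar, Petrov.

Saleh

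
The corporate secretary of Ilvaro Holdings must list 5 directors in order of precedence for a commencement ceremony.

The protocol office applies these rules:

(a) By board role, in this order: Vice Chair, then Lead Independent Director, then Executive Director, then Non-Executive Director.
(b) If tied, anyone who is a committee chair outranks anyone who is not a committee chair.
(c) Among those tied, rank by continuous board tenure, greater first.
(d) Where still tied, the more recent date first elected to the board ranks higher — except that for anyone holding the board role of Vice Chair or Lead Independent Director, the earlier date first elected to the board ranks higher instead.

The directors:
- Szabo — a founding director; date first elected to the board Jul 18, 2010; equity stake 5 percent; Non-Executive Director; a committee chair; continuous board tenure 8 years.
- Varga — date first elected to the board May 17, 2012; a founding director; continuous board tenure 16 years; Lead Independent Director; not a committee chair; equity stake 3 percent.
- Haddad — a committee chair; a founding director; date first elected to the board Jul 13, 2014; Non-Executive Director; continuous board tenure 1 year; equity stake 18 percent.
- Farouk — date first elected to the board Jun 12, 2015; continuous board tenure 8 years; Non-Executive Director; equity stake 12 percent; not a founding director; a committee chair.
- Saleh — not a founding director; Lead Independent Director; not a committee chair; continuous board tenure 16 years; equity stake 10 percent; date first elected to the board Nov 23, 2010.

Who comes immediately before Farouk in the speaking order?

Varga

By board role: Saleh and Varga (Lead Independent Director); then Farouk, Szabo and Haddad (Non-Executive Director).
Saleh and Varga are each not a committee chair, so the next rule applies.
Saleh and Varga both have continuous board tenure 16 years, so the next rule applies.
Among Saleh and Varga, by date first elected to the board (earlier first) (reversed rule for this group): Saleh (Nov 23, 2010) before Varga (May 17, 2012).
Farouk, Szabo and Haddad are each a committee chair, so the next rule applies.
Among Farouk, Szabo and Haddad, by continuous board tenure (higher first): Farouk and Szabo (8 years) before Haddad (1 year).
Among Farouk and Szabo, by date first elected to the board (later first): Farouk (Jun 12, 2015) before Szabo (Jul 18, 2010).
Order: Saleh, Varga, Farouk, Szabo, Haddad.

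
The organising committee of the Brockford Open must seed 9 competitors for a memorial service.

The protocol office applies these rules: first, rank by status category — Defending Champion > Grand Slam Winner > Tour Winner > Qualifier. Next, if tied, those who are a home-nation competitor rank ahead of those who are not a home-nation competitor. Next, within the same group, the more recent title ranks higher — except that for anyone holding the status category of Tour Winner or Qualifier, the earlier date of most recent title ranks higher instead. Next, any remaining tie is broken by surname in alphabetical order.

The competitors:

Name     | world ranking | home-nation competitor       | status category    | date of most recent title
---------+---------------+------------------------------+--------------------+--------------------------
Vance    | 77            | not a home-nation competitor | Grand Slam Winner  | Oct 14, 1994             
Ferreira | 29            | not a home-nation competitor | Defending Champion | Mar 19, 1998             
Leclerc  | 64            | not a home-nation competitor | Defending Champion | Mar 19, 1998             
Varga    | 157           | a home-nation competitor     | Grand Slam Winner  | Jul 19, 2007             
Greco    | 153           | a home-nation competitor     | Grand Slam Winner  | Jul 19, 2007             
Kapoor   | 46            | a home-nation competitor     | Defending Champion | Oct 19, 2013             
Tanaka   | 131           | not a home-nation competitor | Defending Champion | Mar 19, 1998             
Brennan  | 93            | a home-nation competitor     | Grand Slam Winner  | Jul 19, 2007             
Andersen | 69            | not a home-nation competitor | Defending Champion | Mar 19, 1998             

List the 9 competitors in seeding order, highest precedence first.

By status category: Kapoor, Andersen, Ferreira, Leclerc and Tanaka (Defending Champion); then Brennan, Greco, Varga and Vance (Grand Slam Winner).
Among Kapoor, Andersen, Ferreira, Leclerc and Tanaka, a home-nation competitor before not a home-nation competitor: Kapoor (a home-nation competitor) before Andersen, Ferreira, Leclerc and Tanaka (not a home-nation competitor).
Andersen, Ferreira, Leclerc and Tanaka all have date of most recent title Mar 19, 1998, so the next rule applies.
Among Andersen, Ferreira, Leclerc and Tanaka, alphabetically by surname: Andersen before Ferreira before Leclerc before Tanaka.
Among Brennan, Greco, Varga and Vance, a home-nation competitor before not a home-nation competitor: Brennan, Greco and Varga (a home-nation competitor) before Vance (not a home-nation competitor).
Brennan, Greco and Varga all have date of most recent title Jul 19, 2007, so the next rule applies.
Among Brennan, Greco and Varga, alphabetically by surname: Brennan before Greco before Varga.
Full order: Kapoor, Andersen, Ferreira, Leclerc, Tanaka, Brennan, Greco, Varga, Vance.

Kapoor, Andersen, Ferreira, Leclerc, Tanaka, Brennan, Greco, Varga, Vance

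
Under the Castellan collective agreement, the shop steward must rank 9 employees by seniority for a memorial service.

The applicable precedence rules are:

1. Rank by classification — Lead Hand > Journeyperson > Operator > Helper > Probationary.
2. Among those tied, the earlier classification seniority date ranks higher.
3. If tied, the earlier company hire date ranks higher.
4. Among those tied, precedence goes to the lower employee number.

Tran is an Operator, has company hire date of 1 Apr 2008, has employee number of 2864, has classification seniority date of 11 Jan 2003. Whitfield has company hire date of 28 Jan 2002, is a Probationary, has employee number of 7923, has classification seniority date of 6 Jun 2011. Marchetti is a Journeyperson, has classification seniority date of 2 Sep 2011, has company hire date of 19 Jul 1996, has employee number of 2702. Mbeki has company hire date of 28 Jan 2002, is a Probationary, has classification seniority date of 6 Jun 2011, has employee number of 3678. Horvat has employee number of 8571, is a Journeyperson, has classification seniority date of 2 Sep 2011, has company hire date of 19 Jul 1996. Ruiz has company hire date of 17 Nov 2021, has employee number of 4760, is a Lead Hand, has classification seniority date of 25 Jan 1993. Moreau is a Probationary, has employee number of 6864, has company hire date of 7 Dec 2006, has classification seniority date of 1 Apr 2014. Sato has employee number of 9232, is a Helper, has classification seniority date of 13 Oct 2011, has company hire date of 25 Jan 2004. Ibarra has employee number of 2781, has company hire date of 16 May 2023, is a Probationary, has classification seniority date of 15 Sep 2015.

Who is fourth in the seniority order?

By classification: Ruiz (Lead Hand); then Marchetti and Horvat (Journeyperson); then Tran (Operator); then Sato (Helper); then Mbeki, Whitfield, Moreau and Ibarra (Probationary).
Marchetti and Horvat both have classification seniority date 2 Sep 2011, so the next rule applies.
Marchetti and Horvat both have company hire date 19 Jul 1996, so the next rule applies.
Among Marchetti and Horvat, by employee number (lower first): Marchetti (2702) before Horvat (8571).
Among Mbeki, Whitfield, Moreau and Ibarra, by classification seniority date (earlier first): Mbeki and Whitfield (6 Jun 2011) before Moreau (1 Apr 2014) before Ibarra (15 Sep 2015).
Mbeki and Whitfield both have company hire date 28 Jan 2002, so the next rule applies.
Among Mbeki and Whitfield, by employee number (lower first): Mbeki (3678) before Whitfield (7923).
Order: Ruiz, Marchetti, Horvat, Tran, Sato, Mbeki, Whitfield, Moreau, Ibarra.

Tran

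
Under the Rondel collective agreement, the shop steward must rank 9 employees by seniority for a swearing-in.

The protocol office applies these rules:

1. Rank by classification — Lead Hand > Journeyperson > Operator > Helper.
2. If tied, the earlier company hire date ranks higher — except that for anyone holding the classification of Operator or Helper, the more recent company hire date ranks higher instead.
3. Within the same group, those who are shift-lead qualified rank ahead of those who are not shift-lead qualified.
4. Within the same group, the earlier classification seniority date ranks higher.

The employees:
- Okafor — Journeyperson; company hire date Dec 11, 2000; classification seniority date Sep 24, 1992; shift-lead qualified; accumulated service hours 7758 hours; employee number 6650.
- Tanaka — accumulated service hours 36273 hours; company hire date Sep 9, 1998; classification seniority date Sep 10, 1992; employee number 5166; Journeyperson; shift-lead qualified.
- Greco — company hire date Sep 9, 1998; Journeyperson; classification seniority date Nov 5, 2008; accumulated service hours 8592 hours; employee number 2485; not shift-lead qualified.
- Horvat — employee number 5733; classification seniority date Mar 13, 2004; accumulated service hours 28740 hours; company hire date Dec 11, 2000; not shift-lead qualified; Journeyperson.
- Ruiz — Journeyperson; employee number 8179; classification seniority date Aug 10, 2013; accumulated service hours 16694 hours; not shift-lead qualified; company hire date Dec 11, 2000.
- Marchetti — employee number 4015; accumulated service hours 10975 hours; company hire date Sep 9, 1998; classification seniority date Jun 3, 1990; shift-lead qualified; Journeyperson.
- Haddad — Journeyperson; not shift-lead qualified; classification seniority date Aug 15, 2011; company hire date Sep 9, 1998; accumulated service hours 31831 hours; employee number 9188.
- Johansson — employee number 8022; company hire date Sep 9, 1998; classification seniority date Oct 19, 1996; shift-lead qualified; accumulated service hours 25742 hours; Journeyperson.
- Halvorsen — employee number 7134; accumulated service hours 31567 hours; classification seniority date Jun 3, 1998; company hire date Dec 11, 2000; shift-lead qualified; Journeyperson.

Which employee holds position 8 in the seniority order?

By classification: Marchetti, Tanaka, Johansson, Greco, Haddad, Okafor, Halvorsen, Horvat and Ruiz (Journeyperson).
Among Marchetti, Tanaka, Johansson, Greco, Haddad, Okafor, Halvorsen, Horvat and Ruiz, by company hire date (earlier first): Marchetti, Tanaka, Johansson, Greco and Haddad (Sep 9, 1998) before Okafor, Halvorsen, Horvat and Ruiz (Dec 11, 2000).
Among Marchetti, Tanaka, Johansson, Greco and Haddad, shift-lead qualified before not shift-lead qualified: Marchetti, Tanaka and Johansson (shift-lead qualified) before Greco and Haddad (not shift-lead qualified).
Among Marchetti, Tanaka and Johansson, by classification seniority date (earlier first): Marchetti (Jun 3, 1990) before Tanaka (Sep 10, 1992) before Johansson (Oct 19, 1996).
Among Greco and Haddad, by classification seniority date (earlier first): Greco (Nov 5, 2008) before Haddad (Aug 15, 2011).
Among Okafor, Halvorsen, Horvat and Ruiz, shift-lead qualified before not shift-lead qualified: Okafor and Halvorsen (shift-lead qualified) before Horvat and Ruiz (not shift-lead qualified).
Among Okafor and Halvorsen, by classification seniority date (earlier first): Okafor (Sep 24, 1992) before Halvorsen (Jun 3, 1998).
Among Horvat and Ruiz, by classification seniority date (earlier first): Horvat (Mar 13, 2004) before Ruiz (Aug 10, 2013).
Order: Marchetti, Tanaka, Johansson, Greco, Haddad, Okafor, Halvorsen, Horvat, Ruiz.

Horvat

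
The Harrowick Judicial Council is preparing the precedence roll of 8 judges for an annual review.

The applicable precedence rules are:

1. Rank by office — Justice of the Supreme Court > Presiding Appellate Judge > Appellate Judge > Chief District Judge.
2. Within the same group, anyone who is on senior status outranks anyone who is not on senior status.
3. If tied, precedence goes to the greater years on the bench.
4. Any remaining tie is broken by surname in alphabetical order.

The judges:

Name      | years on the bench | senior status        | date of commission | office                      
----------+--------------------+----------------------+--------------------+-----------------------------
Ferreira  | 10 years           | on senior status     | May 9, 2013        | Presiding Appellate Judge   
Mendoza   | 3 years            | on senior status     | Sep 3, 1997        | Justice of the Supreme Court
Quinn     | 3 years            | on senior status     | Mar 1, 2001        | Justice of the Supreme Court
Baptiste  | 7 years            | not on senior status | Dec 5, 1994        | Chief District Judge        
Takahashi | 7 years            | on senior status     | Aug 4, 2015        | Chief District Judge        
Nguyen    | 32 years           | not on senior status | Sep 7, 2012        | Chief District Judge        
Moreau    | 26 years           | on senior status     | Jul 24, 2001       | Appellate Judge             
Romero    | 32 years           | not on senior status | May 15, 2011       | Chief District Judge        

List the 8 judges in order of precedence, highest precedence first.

By office: Mendoza and Quinn (Justice of the Supreme Court); then Ferreira (Presiding Appellate Judge); then Moreau (Appellate Judge); then Takahashi, Nguyen, Romero and Baptiste (Chief District Judge).
Mendoza and Quinn are each on senior status, so the next rule applies.
Mendoza and Quinn both have years on the bench 3 years, so the next rule applies.
Among Mendoza and Quinn, alphabetically by surname: Mendoza before Quinn.
Among Takahashi, Nguyen, Romero and Baptiste, on senior status before not on senior status: Takahashi (on senior status) before Nguyen, Romero and Baptiste (not on senior status).
Among Nguyen, Romero and Baptiste, by years on the bench (higher first): Nguyen and Romero (32 years) before Baptiste (7 years).
Among Nguyen and Romero, alphabetically by surname: Nguyen before Romero.
Full order: Mendoza, Quinn, Ferreira, Moreau, Takahashi, Nguyen, Romero, Baptiste.

Mendoza, Quinn, Ferreira, Moreau, Takahashi, Nguyen, Romero, Baptiste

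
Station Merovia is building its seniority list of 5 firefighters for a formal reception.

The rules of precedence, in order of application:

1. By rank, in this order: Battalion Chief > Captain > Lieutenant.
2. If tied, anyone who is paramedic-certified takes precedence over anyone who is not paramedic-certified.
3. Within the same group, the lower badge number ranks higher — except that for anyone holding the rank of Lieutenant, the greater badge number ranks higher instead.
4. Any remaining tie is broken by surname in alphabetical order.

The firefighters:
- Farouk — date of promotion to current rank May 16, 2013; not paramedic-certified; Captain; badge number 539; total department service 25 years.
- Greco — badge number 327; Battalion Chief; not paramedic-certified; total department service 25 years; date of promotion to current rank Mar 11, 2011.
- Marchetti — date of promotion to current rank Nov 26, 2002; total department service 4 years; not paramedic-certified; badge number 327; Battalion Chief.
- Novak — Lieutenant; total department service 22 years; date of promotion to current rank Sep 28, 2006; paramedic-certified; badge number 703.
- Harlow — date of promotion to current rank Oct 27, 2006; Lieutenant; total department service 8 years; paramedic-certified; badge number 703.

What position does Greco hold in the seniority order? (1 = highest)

By rank: Greco and Marchetti (Battalion Chief); then Farouk (Captain); then Harlow and Novak (Lieutenant).
Greco and Marchetti are each not paramedic-certified, so the next rule applies.
Greco and Marchetti both have badge number 327, so the next rule applies.
Among Greco and Marchetti, alphabetically by surname: Greco before Marchetti.
Harlow and Novak are each paramedic-certified, so the next rule applies.
Harlow and Novak both have badge number 703, so the next rule applies.
Among Harlow and Novak, alphabetically by surname: Harlow before Novak.
Order: Greco, Marchetti, Farouk, Harlow, Novak. So position 1.

1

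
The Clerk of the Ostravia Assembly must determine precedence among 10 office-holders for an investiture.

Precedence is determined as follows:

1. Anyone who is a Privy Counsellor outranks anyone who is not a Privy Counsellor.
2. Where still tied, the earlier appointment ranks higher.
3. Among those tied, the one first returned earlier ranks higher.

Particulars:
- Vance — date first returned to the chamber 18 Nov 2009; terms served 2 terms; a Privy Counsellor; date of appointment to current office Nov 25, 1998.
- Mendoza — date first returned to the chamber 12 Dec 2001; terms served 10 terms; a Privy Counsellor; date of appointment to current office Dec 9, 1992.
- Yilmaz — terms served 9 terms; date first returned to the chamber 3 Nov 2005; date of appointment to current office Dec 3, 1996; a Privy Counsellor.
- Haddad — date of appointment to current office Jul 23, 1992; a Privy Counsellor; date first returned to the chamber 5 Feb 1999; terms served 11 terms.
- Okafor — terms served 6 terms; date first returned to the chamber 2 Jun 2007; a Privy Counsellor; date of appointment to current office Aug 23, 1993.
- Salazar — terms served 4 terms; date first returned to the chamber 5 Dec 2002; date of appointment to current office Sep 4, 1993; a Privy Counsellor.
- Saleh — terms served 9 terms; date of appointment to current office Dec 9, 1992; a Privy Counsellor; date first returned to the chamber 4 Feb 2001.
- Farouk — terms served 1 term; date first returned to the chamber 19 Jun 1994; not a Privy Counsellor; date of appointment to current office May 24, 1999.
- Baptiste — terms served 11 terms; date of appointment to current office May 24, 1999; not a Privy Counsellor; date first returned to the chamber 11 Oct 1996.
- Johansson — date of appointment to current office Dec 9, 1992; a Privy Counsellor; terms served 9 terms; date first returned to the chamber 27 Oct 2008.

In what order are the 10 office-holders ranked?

By the first rule: Haddad, Saleh, Mendoza, Johansson, Okafor, Salazar, Yilmaz and Vance (each a Privy Counsellor); then Farouk and Baptiste (both not a Privy Counsellor).
Among Haddad, Saleh, Mendoza, Johansson, Okafor, Salazar, Yilmaz and Vance, by date of appointment to current office (earlier first): Haddad (Jul 23, 1992) before Saleh, Mendoza and Johansson (Dec 9, 1992) before Okafor (Aug 23, 1993) before Salazar (Sep 4, 1993) before Yilmaz (Dec 3, 1996) before Vance (Nov 25, 1998).
Among Saleh, Mendoza and Johansson, by date first returned to the chamber (earlier first): Saleh (4 Feb 2001) before Mendoza (12 Dec 2001) before Johansson (27 Oct 2008).
Farouk and Baptiste both have date of appointment to current office May 24, 1999, so the next rule applies.
Among Farouk and Baptiste, by date first returned to the chamber (earlier first): Farouk (19 Jun 1994) before Baptiste (11 Oct 1996).
Full order: Haddad, Saleh, Mendoza, Johansson, Okafor, Salazar, Yilmaz, Vance, Farouk, Baptiste.

Haddad, Saleh, Mendoza, Johansson, Okafor, Salazar, Yilmaz, Vance, Farouk, Baptiste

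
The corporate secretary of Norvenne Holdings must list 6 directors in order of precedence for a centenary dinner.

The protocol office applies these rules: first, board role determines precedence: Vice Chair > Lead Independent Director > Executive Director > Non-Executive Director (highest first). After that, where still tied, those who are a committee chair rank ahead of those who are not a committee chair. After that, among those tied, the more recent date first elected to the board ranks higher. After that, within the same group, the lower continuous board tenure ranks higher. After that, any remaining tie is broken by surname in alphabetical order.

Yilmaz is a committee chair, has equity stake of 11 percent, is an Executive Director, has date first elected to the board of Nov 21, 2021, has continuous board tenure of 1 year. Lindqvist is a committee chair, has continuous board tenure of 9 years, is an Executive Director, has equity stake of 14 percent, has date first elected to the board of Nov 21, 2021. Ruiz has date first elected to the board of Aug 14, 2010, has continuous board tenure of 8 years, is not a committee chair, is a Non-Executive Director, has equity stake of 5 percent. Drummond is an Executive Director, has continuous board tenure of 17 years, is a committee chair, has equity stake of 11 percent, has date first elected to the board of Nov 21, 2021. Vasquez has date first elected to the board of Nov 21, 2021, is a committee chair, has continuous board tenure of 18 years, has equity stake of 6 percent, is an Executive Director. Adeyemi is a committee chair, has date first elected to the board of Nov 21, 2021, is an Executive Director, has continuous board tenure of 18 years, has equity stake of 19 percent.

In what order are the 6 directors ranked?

By board role: Yilmaz, Lindqvist, Drummond, Adeyemi and Vasquez (Executive Director); then Ruiz (Non-Executive Director).
Yilmaz, Lindqvist, Drummond, Adeyemi and Vasquez are each a committee chair, so the next rule applies.
Yilmaz, Lindqvist, Drummond, Adeyemi and Vasquez all have date first elected to the board Nov 21, 2021, so the next rule applies.
Among Yilmaz, Lindqvist, Drummond, Adeyemi and Vasquez, by continuous board tenure (lower first): Yilmaz (1 year) before Lindqvist (9 years) before Drummond (17 years) before Adeyemi and Vasquez (18 years).
Among Adeyemi and Vasquez, alphabetically by surname: Adeyemi before Vasquez.
Full order: Yilmaz, Lindqvist, Drummond, Adeyemi, Vasquez, Ruiz.

Yilmaz, Lindqvist, Drummond, Adeyemi, Vasquez, Ruiz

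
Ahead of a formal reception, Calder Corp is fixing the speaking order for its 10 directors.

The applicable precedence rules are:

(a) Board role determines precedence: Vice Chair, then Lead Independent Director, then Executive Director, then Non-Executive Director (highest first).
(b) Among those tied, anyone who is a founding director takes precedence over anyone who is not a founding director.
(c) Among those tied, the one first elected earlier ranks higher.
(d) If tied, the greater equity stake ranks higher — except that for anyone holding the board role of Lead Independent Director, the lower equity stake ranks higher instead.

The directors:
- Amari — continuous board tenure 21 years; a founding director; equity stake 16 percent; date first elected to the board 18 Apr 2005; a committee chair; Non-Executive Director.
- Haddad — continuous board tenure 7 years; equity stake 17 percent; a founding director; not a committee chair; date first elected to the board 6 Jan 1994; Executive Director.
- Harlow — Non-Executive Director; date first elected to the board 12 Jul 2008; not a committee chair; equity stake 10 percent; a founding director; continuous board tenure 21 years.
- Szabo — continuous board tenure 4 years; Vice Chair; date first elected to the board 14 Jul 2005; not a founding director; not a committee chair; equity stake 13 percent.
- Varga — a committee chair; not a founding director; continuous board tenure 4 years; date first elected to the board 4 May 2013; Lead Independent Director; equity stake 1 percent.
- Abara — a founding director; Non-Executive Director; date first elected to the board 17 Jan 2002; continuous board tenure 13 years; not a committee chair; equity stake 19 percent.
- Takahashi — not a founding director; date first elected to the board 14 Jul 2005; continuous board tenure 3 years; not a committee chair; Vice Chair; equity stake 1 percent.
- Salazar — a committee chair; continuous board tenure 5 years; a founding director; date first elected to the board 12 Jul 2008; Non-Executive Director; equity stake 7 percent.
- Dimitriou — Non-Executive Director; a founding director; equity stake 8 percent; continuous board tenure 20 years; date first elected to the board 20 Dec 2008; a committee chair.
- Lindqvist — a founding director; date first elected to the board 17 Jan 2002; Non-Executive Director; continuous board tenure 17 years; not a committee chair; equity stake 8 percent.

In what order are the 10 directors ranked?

By board role: Szabo and Takahashi (Vice Chair); then Varga (Lead Independent Director); then Haddad (Executive Director); then Abara, Lindqvist, Amari, Harlow, Salazar and Dimitriou (Non-Executive Director).
Szabo and Takahashi are each not a founding director, so the next rule applies.
Szabo and Takahashi both have date first elected to the board 14 Jul 2005, so the next rule applies.
Among Szabo and Takahashi, by equity stake (higher first): Szabo (13 percent) before Takahashi (1 percent).
Abara, Lindqvist, Amari, Harlow, Salazar and Dimitriou are each a founding director, so the next rule applies.
Among Abara, Lindqvist, Amari, Harlow, Salazar and Dimitriou, by date first elected to the board (earlier first): Abara and Lindqvist (17 Jan 2002) before Amari (18 Apr 2005) before Harlow and Salazar (12 Jul 2008) before Dimitriou (20 Dec 2008).
Among Abara and Lindqvist, by equity stake (higher first): Abara (19 percent) before Lindqvist (8 percent).
Among Harlow and Salazar, by equity stake (higher first): Harlow (10 percent) before Salazar (7 percent).
Full order: Szabo, Takahashi, Varga, Haddad, Abara, Lindqvist, Amari, Harlow, Salazar, Dimitriou.

Szabo, Takahashi, Varga, Haddad, Abara, Lindqvist, Amari, Harlow, Salazar, Dimitriou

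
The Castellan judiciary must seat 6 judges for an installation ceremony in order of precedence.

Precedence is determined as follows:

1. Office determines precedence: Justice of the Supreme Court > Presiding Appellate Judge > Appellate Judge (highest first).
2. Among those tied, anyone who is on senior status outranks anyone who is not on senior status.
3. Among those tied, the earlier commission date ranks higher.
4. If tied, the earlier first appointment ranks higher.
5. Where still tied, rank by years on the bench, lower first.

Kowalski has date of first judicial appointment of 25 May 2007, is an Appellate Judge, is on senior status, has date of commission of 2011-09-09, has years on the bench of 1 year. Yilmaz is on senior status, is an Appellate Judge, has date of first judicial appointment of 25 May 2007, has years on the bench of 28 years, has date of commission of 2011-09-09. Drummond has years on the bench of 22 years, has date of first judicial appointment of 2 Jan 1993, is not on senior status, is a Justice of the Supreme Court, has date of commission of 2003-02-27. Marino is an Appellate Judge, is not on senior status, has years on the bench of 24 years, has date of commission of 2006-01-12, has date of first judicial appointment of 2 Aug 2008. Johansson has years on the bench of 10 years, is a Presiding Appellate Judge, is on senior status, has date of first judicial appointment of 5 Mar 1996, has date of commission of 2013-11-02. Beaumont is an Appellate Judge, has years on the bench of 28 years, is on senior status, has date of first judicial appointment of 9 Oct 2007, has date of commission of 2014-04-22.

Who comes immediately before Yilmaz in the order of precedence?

By office: Drummond (Justice of the Supreme Court); then Johansson (Presiding Appellate Judge); then Kowalski, Yilmaz, Beaumont and Marino (Appellate Judge).
Among Kowalski, Yilmaz, Beaumont and Marino, on senior status before not on senior status: Kowalski, Yilmaz and Beaumont (on senior status) before Marino (not on senior status).
Among Kowalski, Yilmaz and Beaumont, by date of commission (earlier first): Kowalski and Yilmaz (2011-09-09) before Beaumont (2014-04-22).
Kowalski and Yilmaz both have date of first judicial appointment 25 May 2007, so the next rule applies.
Among Kowalski and Yilmaz, by years on the bench (lower first): Kowalski (1 year) before Yilmaz (28 years).
Order: Drummond, Johansson, Kowalski, Yilmaz, Beaumont, Marino.

Kowalski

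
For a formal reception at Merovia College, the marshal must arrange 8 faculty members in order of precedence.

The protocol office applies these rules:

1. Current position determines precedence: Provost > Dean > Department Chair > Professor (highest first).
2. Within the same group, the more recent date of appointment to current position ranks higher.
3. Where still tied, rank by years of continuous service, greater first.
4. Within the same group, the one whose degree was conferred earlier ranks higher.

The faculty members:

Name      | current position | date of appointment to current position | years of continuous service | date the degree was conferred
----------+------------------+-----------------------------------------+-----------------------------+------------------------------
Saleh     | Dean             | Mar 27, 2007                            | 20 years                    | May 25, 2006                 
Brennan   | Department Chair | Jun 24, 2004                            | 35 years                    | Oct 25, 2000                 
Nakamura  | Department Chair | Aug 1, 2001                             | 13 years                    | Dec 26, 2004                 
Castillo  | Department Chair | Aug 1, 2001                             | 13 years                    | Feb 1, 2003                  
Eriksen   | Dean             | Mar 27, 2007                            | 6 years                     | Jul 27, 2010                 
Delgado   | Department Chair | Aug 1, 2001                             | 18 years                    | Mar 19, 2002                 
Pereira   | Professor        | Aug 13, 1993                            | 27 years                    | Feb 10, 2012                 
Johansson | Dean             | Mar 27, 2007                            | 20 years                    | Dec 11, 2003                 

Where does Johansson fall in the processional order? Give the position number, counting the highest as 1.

1

By current position: Johansson, Saleh and Eriksen (Dean); then Brennan, Delgado, Castillo and Nakamura (Department Chair); then Pereira (Professor).
Johansson, Saleh and Eriksen all have date of appointment to current position Mar 27, 2007, so the next rule applies.
Among Johansson, Saleh and Eriksen, by years of continuous service (higher first): Johansson and Saleh (20 years) before Eriksen (6 years).
Among Johansson and Saleh, by date the degree was conferred (earlier first): Johansson (Dec 11, 2003) before Saleh (May 25, 2006).
Among Brennan, Delgado, Castillo and Nakamura, by date of appointment to current position (later first): Brennan (Jun 24, 2004) before Delgado, Castillo and Nakamura (Aug 1, 2001).
Among Delgado, Castillo and Nakamura, by years of continuous service (higher first): Delgado (18 years) before Castillo and Nakamura (13 years).
Among Castillo and Nakamura, by date the degree was conferred (earlier first): Castillo (Feb 1, 2003) before Nakamura (Dec 26, 2004).
Order: Johansson, Saleh, Eriksen, Brennan, Delgado, Castillo, Nakamura, Pereira. So position 1.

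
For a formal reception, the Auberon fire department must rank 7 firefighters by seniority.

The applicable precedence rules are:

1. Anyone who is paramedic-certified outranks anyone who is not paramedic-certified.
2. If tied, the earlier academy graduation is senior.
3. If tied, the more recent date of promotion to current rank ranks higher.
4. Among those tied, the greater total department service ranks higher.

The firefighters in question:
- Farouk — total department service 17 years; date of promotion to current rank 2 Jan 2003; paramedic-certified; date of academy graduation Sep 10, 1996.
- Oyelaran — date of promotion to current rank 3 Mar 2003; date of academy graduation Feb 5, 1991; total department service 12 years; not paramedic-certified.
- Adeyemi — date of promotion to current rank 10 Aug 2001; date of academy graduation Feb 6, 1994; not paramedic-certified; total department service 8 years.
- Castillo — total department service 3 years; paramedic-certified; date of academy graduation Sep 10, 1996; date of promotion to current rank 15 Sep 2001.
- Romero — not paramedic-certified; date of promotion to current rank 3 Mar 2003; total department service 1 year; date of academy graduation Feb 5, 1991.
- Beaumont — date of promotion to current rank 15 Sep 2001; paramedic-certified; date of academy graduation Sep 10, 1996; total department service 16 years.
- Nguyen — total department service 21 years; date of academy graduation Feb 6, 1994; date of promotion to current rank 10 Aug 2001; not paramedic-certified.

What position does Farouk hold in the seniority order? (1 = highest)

By the first rule: Farouk, Beaumont and Castillo (each paramedic-certified); then Oyelaran, Romero, Nguyen and Adeyemi (each not paramedic-certified).
Farouk, Beaumont and Castillo all have date of academy graduation Sep 10, 1996, so the next rule applies.
Among Farouk, Beaumont and Castillo, by date of promotion to current rank (later first): Farouk (2 Jan 2003) before Beaumont and Castillo (15 Sep 2001).
Among Beaumont and Castillo, by total department service (higher first): Beaumont (16 years) before Castillo (3 years).
Among Oyelaran, Romero, Nguyen and Adeyemi, by date of academy graduation (earlier first): Oyelaran and Romero (Feb 5, 1991) before Nguyen and Adeyemi (Feb 6, 1994).
Oyelaran and Romero both have date of promotion to current rank 3 Mar 2003, so the next rule applies.
Among Oyelaran and Romero, by total department service (higher first): Oyelaran (12 years) before Romero (1 year).
Nguyen and Adeyemi both have date of promotion to current rank 10 Aug 2001, so the next rule applies.
Among Nguyen and Adeyemi, by total department service (higher first): Nguyen (21 years) before Adeyemi (8 years).
Order: Farouk, Beaumont, Castillo, Oyelaran, Romero, Nguyen, Adeyemi. So position 1.

1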